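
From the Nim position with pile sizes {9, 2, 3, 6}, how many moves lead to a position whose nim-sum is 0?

Bitwise XOR of the heap sizes:
  1001  (9)
  0010  (2)
  0011  (3)
  0110  (6)
  ----
  1110  (14)
The overall nim-sum is X = 14. A pile of size p has a winning move iff p XOR X < p (reduce it to p XOR X).
  9: 9 XOR 14 = 7 < 9 — winning move (to 7).
  2: 2 XOR 14 = 12 ≥ 2 — no move.
  3: 3 XOR 14 = 13 ≥ 3 — no move.
  6: 6 XOR 14 = 8 ≥ 6 — no move.
That gives 1 winning move.

1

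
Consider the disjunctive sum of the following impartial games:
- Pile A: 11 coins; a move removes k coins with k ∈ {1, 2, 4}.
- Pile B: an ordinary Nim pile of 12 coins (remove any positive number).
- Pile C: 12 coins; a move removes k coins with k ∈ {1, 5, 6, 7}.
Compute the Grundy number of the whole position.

For pile A, compute g(0), g(1), … with moves {1, 2, 4}:
g(0) = mex{} = 0
g(1) = mex{0} = 1
g(2) = mex{0,1} = 2
g(3) = mex{1,2} = 0
g(4) = mex{0,2} = 1
g(5) = mex{0,1} = 2
g(6) = mex{1,2} = 0
g(7) = mex{0,2} = 1
g(8) = mex{0,1} = 2
g(9) = mex{1,2} = 0
g(10) = mex{0,2} = 1
g(11) = mex{0,1} = 2
So g(11) = 2.
Pile B is a plain Nim pile of size 12, so its Grundy value is 12.
Grundy values for pile C (subtraction set {1, 5, 6, 7}):
k:     0  1  2  3  4  5  6  7  8  9 10 11 12
g(k):  0  1  0  1  0  1  2  3  2  3  2  3  0
So g(12) = 0.
The value of a disjunctive sum is the nim-sum of the parts.
Combined value = 2 XOR 12 XOR 0 = 14.

14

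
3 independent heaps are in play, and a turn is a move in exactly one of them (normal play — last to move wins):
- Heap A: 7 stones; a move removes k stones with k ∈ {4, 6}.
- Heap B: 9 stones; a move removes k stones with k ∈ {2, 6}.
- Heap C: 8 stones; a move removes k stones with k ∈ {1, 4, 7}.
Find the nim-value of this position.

Build the Grundy sequence for heap A with g(k) = mex{g(k−s) : s ∈ {4, 6}, s ≤ k}:
k:     0  1  2  3  4  5  6  7
g(k):  0  0  0  0  1  1  1  1
So g(7) = 1.
Build the Grundy sequence for heap B with g(k) = mex{g(k−s) : s ∈ {2, 6}, s ≤ k}:
k:     0  1  2  3  4  5  6  7  8  9
g(k):  0  0  1  1  0  0  1  1  0  0
So g(9) = 0.
For heap C, compute g(0), g(1), … with moves {1, 4, 7}:
k:     0  1  2  3  4  5  6  7  8
g(k):  0  1  0  1  2  0  1  2  0
So g(8) = 0.
By the Sprague-Grundy theorem, the Grundy value of a sum of independent games is the XOR of the component values.
Combined value = 1 XOR 0 XOR 0 = 1.

1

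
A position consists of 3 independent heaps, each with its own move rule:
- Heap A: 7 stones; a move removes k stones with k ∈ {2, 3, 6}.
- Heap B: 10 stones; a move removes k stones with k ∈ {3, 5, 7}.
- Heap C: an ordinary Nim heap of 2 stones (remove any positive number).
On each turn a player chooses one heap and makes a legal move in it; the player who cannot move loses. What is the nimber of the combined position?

Build the Grundy sequence for heap A with g(k) = mex{g(k−s) : s ∈ {2, 3, 6}, s ≤ k}:
g(0) = mex{} = 0
g(1) = mex{} = 0
g(2) = mex{0} = 1
g(3) = mex{0} = 1
g(4) = mex{0,1} = 2
g(5) = mex{1} = 0
g(6) = mex{0,1,2} = 3
g(7) = mex{0,2} = 1
So g(7) = 1.
Build the Grundy sequence for heap B with g(k) = mex{g(k−s) : s ∈ {3, 5, 7}, s ≤ k}:
g(0) = mex{} = 0
g(1) = mex{} = 0
g(2) = mex{} = 0
g(3) = mex{0} = 1
g(4) = mex{0} = 1
g(5) = mex{0} = 1
g(6) = mex{0,1} = 2
g(7) = mex{0,1} = 2
g(8) = mex{0,1} = 2
g(9) = mex{0,1,2} = 3
g(10) = mex{1,2} = 0
So g(10) = 0.
Heap C is a plain Nim heap of size 2, so its Grundy value is 2.
The value of a disjunctive sum is the nim-sum of the parts.
Combined value = 1 ⊕ 0 ⊕ 2 = 3.

3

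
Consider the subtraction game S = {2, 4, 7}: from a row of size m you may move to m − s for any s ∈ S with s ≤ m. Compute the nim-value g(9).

0

Compute g(0), g(1), … for moves {2, 4, 7}:
k:     0  1  2  3  4  5  6  7  8  9
g(k):  0  0  1  1  2  2  0  3  1  0
So g(9) = 0.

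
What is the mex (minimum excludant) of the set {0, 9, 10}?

0 is in the set but 1 is not, so the mex is 1.

1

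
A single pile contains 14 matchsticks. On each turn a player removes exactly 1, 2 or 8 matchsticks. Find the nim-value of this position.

Grundy values for subtraction set {1, 2, 8}:
g(0) = mex{} = 0
g(1) = mex{0} = 1
g(2) = mex{0,1} = 2
g(3) = mex{1,2} = 0
g(4) = mex{0,2} = 1
g(5) = mex{0,1} = 2
g(6) = mex{1,2} = 0
g(7) = mex{0,2} = 1
g(8) = mex{0,1} = 2
g(9) = mex{1,2} = 0
g(10) = mex{0,2} = 1
g(11) = mex{0,1} = 2
g(12) = mex{1,2} = 0
g(13) = mex{0,2} = 1
g(14) = mex{0,1} = 2
So g(14) = 2.

2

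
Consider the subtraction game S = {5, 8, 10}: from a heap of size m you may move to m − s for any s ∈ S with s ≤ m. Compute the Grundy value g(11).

Grundy values for subtraction set {5, 8, 10}:
k:     0  1  2  3  4  5  6  7  8  9 10 11
g(k):  0  0  0  0  0  1  1  1  1  1  2  2
So g(11) = 2.

2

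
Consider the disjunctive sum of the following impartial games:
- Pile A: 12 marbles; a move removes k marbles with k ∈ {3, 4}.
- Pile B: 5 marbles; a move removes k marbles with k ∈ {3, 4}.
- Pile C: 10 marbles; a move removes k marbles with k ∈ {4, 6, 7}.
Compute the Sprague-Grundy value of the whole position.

For pile A, compute g(0), g(1), … with moves {3, 4}:
k:     0  1  2  3  4  5  6  7  8  9 10 11 12
g(k):  0  0  0  1  1  1  2  0  0  0  1  1  1
So g(12) = 1.
For pile B, compute g(0), g(1), … with moves {3, 4}:
k:     0  1  2  3  4  5
g(k):  0  0  0  1  1  1
So g(5) = 1.
Build the Grundy sequence for pile C with g(k) = mex{g(k−s) : s ∈ {4, 6, 7}, s ≤ k}:
k:     0  1  2  3  4  5  6  7  8  9 10
g(k):  0  0  0  0  1  1  1  1  2  2  2
So g(10) = 2.
The value of a disjunctive sum is the nim-sum of the parts.
Combined value = 1 XOR 1 XOR 2 = 2.

2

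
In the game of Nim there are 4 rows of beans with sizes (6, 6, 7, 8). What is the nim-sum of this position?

15

Compute the nim-sum pairwise:
6 ⊕ 6 = 0
0 ⊕ 7 = 7
7 ⊕ 8 = 15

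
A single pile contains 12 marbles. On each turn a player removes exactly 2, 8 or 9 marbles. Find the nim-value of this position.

2

Grundy values for subtraction set {2, 8, 9}:
k:     0  1  2  3  4  5  6  7  8  9 10 11 12
g(k):  0  0  1  1  0  0  1  1  2  2  3  0  2
So g(12) = 2.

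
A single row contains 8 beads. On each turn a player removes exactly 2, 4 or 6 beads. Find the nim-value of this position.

Compute g(0), g(1), … for moves {2, 4, 6}:
k:     0  1  2  3  4  5  6  7  8
g(k):  0  0  1  1  2  2  3  3  0
So g(8) = 0.

0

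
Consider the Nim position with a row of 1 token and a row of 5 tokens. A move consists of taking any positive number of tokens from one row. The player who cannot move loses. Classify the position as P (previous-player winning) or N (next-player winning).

Compute the nim-sum pairwise:
1 ^ 5 = 4
The nim-sum is 4 ≠ 0, so this is an N-position: the player to move can win.

N-position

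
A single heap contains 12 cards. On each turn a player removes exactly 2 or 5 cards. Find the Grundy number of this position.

2

Build the Grundy sequence with g(k) = mex{g(k−s) : s ∈ {2, 5}, s ≤ k}:
k:     0  1  2  3  4  5  6  7  8  9 10 11 12
g(k):  0  0  1  1  0  2  1  0  0  1  1  0  2
So g(12) = 2.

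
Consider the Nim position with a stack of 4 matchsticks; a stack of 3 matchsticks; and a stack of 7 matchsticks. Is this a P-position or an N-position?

In binary:
  100  (4)
  011  (3)
  111  (7)
  ---
  000  (0)
The nim-sum is 0, so this is a P-position: the player to move is in a losing position under optimal play.

P-position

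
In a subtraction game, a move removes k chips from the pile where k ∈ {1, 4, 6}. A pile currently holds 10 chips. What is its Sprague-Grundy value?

Build the Grundy sequence with g(k) = mex{g(k−s) : s ∈ {1, 4, 6}, s ≤ k}:
k:     0  1  2  3  4  5  6  7  8  9 10
g(k):  0  1  0  1  2  0  1  0  1  2  0
So g(10) = 0.

0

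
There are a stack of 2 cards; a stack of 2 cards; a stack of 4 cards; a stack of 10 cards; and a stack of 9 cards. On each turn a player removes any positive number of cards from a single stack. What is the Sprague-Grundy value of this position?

Compute the nim-sum pairwise:
2 XOR 2 = 0
0 XOR 4 = 4
4 XOR 10 = 14
14 XOR 9 = 7

7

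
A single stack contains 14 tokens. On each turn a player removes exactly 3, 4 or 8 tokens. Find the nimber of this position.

0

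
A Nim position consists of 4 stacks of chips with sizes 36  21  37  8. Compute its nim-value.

Nim-sum: 36 ^ 21 ^ 37 ^ 8 = 28.

28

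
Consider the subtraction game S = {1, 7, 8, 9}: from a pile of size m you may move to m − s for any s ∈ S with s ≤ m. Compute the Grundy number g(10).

2

Compute g(0), g(1), … for moves {1, 7, 8, 9}:
k:     0  1  2  3  4  5  6  7  8  9 10
g(k):  0  1  0  1  0  1  0  1  2  3  2
So g(10) = 2.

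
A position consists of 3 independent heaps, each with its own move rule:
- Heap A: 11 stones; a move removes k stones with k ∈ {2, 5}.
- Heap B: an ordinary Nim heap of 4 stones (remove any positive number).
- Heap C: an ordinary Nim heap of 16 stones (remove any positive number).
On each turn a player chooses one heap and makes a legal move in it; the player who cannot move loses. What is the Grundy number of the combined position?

Build the Grundy sequence for heap A with g(k) = mex{g(k−s) : s ∈ {2, 5}, s ≤ k}:
k:     0  1  2  3  4  5  6  7  8  9 10 11
g(k):  0  0  1  1  0  2  1  0  0  1  1  0
So g(11) = 0.
Heap B is a plain Nim heap of size 4, so its Grundy value is 4.
Heap C is a plain Nim heap of size 16, so its Grundy value is 16.
By the Sprague-Grundy theorem, the Grundy value of a sum of independent games is the XOR of the component values.
Combined value = 0 XOR 4 XOR 16 = 20.

20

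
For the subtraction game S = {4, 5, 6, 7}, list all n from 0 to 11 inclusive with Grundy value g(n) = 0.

0, 1, 2, 3, 11

Build the Grundy sequence with g(k) = mex{g(k−s) : s ∈ {4, 5, 6, 7}, s ≤ k}:
k:     0  1  2  3  4  5  6  7  8  9 10 11
g(k):  0  0  0  0  1  1  1  1  2  2  2  0
The P-positions (g = 0) in 0..11 are 0, 1, 2, 3, 11.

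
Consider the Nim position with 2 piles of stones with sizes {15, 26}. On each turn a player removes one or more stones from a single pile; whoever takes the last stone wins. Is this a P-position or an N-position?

Bitwise XOR of the heap sizes:
  01111  (15)
  11010  (26)
  -----
  10101  (21)
The nim-sum is 21 ≠ 0, so this is an N-position: the player to move can win.

N-position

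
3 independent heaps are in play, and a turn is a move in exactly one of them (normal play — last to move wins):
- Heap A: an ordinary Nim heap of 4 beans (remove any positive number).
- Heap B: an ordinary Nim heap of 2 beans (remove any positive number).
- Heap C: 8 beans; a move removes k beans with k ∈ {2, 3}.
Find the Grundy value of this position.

Heap A is a plain Nim heap of size 4, so its Grundy value is 4.
Heap B is a plain Nim heap of size 2, so its Grundy value is 2.
Grundy values for heap C (subtraction set {2, 3}):
k:     0  1  2  3  4  5  6  7  8
g(k):  0  0  1  1  2  0  0  1  1
So g(8) = 1.
The value of a disjunctive sum is the nim-sum of the parts.
Combined value = 4 XOR 2 XOR 1 = 7.

7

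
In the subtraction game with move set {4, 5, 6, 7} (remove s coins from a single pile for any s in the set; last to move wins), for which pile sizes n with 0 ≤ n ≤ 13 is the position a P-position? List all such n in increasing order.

Build the Grundy sequence with g(k) = mex{g(k−s) : s ∈ {4, 5, 6, 7}, s ≤ k}:
g(0) = mex{} = 0
g(1) = mex{} = 0
g(2) = mex{} = 0
g(3) = mex{} = 0
g(4) = mex{0} = 1
g(5) = mex{0} = 1
g(6) = mex{0} = 1
g(7) = mex{0} = 1
g(8) = mex{0,1} = 2
g(9) = mex{0,1} = 2
g(10) = mex{0,1} = 2
g(11) = mex{1} = 0
g(12) = mex{1,2} = 0
g(13) = mex{1,2} = 0
The P-positions (g = 0) in 0..13 are 0, 1, 2, 3, 11, 12, 13.

0, 1, 2, 3, 11, 12, 13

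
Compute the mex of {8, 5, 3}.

0 is not in the set, so the mex is 0.

0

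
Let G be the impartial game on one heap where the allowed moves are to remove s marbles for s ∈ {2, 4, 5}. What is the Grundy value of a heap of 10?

1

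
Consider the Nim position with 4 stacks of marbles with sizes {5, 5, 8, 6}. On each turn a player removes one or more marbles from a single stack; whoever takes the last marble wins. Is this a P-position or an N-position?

N-position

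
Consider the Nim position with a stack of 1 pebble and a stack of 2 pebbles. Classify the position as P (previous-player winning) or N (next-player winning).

N-position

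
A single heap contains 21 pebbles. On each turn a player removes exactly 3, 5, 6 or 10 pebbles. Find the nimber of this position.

Compute g(0), g(1), … for moves {3, 5, 6, 10}:
k:     0  1  2  3  4  5  6  7  8  9 10 11 12 13 14 15 16 17 18 19 20 21
g(k):  0  0  0  1  1  1  2  2  2  0  3  3  1  0  4  2  1  0  3  2  1  0
So g(21) = 0.

0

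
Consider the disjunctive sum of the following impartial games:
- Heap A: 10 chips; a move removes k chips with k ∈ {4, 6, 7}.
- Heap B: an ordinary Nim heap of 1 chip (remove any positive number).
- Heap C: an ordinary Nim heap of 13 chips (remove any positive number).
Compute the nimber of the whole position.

14

Grundy values for heap A (subtraction set {4, 6, 7}):
k:     0  1  2  3  4  5  6  7  8  9 10
g(k):  0  0  0  0  1  1  1  1  2  2  2
So g(10) = 2.
Heap B is a plain Nim heap of size 1, so its Grundy value is 1.
Heap C is a plain Nim heap of size 13, so its Grundy value is 13.
The value of a disjunctive sum is the nim-sum of the parts.
Combined value = 2 XOR 1 XOR 13 = 14.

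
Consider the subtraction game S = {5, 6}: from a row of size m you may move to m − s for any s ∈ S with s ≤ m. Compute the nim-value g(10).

Compute g(0), g(1), … for moves {5, 6}:
g(0) = mex{} = 0
g(1) = mex{} = 0
g(2) = mex{} = 0
g(3) = mex{} = 0
g(4) = mex{} = 0
g(5) = mex{0} = 1
g(6) = mex{0} = 1
g(7) = mex{0} = 1
g(8) = mex{0} = 1
g(9) = mex{0} = 1
g(10) = mex{0,1} = 2
So g(10) = 2.

2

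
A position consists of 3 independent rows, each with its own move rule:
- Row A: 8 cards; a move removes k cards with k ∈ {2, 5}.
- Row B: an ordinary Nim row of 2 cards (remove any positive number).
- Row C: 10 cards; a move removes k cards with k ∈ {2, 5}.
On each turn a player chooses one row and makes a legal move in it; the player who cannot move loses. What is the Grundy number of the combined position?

3

Build the Grundy sequence for row A with g(k) = mex{g(k−s) : s ∈ {2, 5}, s ≤ k}:
g(0) = mex{} = 0
g(1) = mex{} = 0
g(2) = mex{0} = 1
g(3) = mex{0} = 1
g(4) = mex{1} = 0
g(5) = mex{0,1} = 2
g(6) = mex{0} = 1
g(7) = mex{1,2} = 0
g(8) = mex{1} = 0
So g(8) = 0.
Row B is a plain Nim row of size 2, so its Grundy value is 2.
Grundy values for row C (subtraction set {2, 5}):
g(0) = mex{} = 0
g(1) = mex{} = 0
g(2) = mex{0} = 1
g(3) = mex{0} = 1
g(4) = mex{1} = 0
g(5) = mex{0,1} = 2
g(6) = mex{0} = 1
g(7) = mex{1,2} = 0
g(8) = mex{1} = 0
g(9) = mex{0} = 1
g(10) = mex{0,2} = 1
So g(10) = 1.
The value of a disjunctive sum is the nim-sum of the parts.
Combined value = 0 XOR 2 XOR 1 = 3.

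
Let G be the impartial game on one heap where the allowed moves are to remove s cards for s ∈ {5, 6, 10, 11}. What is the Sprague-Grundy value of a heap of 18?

0

Grundy values for subtraction set {5, 6, 10, 11}:
k:     0  1  2  3  4  5  6  7  8  9 10 11 12 13 14 15 16 17 18
g(k):  0  0  0  0  0  1  1  1  1  1  2  2  2  2  2  3  0  0  0
So g(18) = 0.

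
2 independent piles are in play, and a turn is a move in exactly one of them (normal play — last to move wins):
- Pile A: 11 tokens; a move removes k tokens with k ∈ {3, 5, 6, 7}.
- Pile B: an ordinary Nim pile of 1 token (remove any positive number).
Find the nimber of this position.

Build the Grundy sequence for pile A with g(k) = mex{g(k−s) : s ∈ {3, 5, 6, 7}, s ≤ k}:
k:     0  1  2  3  4  5  6  7  8  9 10 11
g(k):  0  0  0  1  1  1  2  2  2  3  0  0
So g(11) = 0.
Pile B is a plain Nim pile of size 1, so its Grundy value is 1.
The value of a disjunctive sum is the nim-sum of the parts.
Combined value = 0 ⊕ 1 = 1.

1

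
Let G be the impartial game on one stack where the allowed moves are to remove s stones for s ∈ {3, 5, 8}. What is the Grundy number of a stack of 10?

3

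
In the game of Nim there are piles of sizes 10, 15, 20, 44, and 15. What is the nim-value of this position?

50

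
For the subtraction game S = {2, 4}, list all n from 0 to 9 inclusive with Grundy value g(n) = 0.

Grundy values for subtraction set {2, 4}:
k:     0  1  2  3  4  5  6  7  8  9
g(k):  0  0  1  1  2  2  0  0  1  1
The P-positions (g = 0) in 0..9 are 0, 1, 6, 7.

0, 1, 6, 7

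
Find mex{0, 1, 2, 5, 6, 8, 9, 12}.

The values 0, 1, 2 are all present; 3 is the first non-negative integer missing from the set.

3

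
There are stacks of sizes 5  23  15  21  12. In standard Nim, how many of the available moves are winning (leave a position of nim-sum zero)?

5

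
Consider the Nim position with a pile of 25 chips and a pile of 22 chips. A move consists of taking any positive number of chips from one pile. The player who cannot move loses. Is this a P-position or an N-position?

Bitwise XOR of the heap sizes:
  11001  (25)
  10110  (22)
  -----
  01111  (15)
The nim-sum is 15 ≠ 0, so this is an N-position: the player to move can win.

N-position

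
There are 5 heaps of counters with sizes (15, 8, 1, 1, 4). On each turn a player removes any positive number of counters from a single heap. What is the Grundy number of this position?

3

Compute the nim-sum pairwise:
15 ^ 8 = 7
7 ^ 1 = 6
6 ^ 1 = 7
7 ^ 4 = 3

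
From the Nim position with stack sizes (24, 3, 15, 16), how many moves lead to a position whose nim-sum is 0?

1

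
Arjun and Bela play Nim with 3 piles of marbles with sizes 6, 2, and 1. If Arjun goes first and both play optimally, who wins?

Nim-sum: 6 XOR 2 XOR 1 = 5.
The nim-sum is 5 ≠ 0, so this is an N-position: the player to move can win; Arjun has a winning move.

Arjun wins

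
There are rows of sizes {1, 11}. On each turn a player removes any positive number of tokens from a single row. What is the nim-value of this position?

10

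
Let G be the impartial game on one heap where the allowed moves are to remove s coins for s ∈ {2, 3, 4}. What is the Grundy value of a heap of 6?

0

Compute g(0), g(1), … for moves {2, 3, 4}:
k:     0  1  2  3  4  5  6
g(k):  0  0  1  1  2  2  0
So g(6) = 0.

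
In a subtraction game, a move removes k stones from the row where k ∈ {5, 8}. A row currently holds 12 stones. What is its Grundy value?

2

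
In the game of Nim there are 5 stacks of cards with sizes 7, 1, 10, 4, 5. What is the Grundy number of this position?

Bitwise XOR of the heap sizes:
  0111  (7)
  0001  (1)
  1010  (10)
  0100  (4)
  0101  (5)
  ----
  1101  (13)

13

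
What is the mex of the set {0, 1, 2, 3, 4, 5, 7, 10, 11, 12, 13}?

The values 0, 1, 2, 3, 4, 5 are all present; 6 is the first non-negative integer missing from the set.

6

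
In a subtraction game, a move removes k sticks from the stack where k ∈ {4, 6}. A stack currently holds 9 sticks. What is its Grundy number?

Grundy values for subtraction set {4, 6}:
g(0) = mex{} = 0
g(1) = mex{} = 0
g(2) = mex{} = 0
g(3) = mex{} = 0
g(4) = mex{0} = 1
g(5) = mex{0} = 1
g(6) = mex{0} = 1
g(7) = mex{0} = 1
g(8) = mex{0,1} = 2
g(9) = mex{0,1} = 2
So g(9) = 2.

2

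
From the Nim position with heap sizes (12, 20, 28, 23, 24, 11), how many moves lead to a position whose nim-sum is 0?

Compute the nim-sum pairwise:
12 ⊕ 20 = 24
24 ⊕ 28 = 4
4 ⊕ 23 = 19
19 ⊕ 24 = 11
11 ⊕ 11 = 0
The nim-sum is already 0, so every move leaves a nonzero nim-sum — there are no winning moves.

0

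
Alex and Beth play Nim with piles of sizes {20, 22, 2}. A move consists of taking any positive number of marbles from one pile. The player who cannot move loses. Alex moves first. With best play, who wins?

Beth wins

Compute the nim-sum pairwise:
20 ⊕ 22 = 2
2 ⊕ 2 = 0
The nim-sum is 0, so this is a P-position: the player to move is in a losing position under optimal play; Alex is about to move from it and so loses — Beth wins.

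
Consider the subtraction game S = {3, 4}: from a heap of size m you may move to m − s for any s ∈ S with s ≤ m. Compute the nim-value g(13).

2

Build the Grundy sequence with g(k) = mex{g(k−s) : s ∈ {3, 4}, s ≤ k}:
k:     0  1  2  3  4  5  6  7  8  9 10 11 12 13
g(k):  0  0  0  1  1  1  2  0  0  0  1  1  1  2
So g(13) = 2.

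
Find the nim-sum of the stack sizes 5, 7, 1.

3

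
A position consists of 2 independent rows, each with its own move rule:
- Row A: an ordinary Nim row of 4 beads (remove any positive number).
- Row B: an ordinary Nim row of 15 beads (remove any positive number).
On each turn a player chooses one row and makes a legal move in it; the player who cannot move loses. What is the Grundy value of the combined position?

11

Row A is a plain Nim row of size 4, so its Grundy value is 4.
Row B is a plain Nim row of size 15, so its Grundy value is 15.
By the Sprague-Grundy theorem, the Grundy value of a sum of independent games is the XOR of the component values.
Combined value = 4 ⊕ 15 = 11.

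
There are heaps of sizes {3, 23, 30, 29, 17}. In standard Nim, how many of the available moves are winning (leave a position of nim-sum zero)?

3

Nim-sum: 3 XOR 23 XOR 30 XOR 29 XOR 17 = 6.
The overall nim-sum is X = 6. A heap of size p has a winning move iff p XOR X < p (reduce it to p XOR X).
  3: 3 XOR 6 = 5 ≥ 3 — no move.
  23: 23 XOR 6 = 17 < 23 — winning move (to 17).
  30: 30 XOR 6 = 24 < 30 — winning move (to 24).
  29: 29 XOR 6 = 27 < 29 — winning move (to 27).
  17: 17 XOR 6 = 23 ≥ 17 — no move.
That gives 3 winning moves.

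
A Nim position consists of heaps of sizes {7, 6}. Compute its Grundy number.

Nim-sum: 7 ⊕ 6 = 1.

1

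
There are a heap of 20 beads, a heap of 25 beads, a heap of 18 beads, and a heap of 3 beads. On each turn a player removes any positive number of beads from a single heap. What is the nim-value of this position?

Nim-sum: 20 ^ 25 ^ 18 ^ 3 = 28.

28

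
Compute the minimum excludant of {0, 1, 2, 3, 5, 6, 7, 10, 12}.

The values 0, 1, 2, 3 are all present; 4 is the first non-negative integer missing from the set.

4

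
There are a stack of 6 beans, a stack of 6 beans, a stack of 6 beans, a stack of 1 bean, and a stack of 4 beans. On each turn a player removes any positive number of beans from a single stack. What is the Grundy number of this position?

3

Nim-sum: 6 ^ 6 ^ 6 ^ 1 ^ 4 = 3.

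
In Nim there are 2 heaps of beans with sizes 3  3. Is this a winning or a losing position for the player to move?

Compute the nim-sum pairwise:
3 ⊕ 3 = 0
The nim-sum is 0, so this is a P-position: the player to move is in a losing position under optimal play.

Losing position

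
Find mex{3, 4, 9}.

0 is not in the set, so the mex is 0.

0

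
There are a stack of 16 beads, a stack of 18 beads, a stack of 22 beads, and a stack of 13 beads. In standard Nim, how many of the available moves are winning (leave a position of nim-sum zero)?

Compute the nim-sum pairwise:
16 XOR 18 = 2
2 XOR 22 = 20
20 XOR 13 = 25
The overall nim-sum is X = 25. A stack of size p has a winning move iff p XOR X < p (reduce it to p XOR X).
  16: 16 XOR 25 = 9 < 16 — winning move (to 9).
  18: 18 XOR 25 = 11 < 18 — winning move (to 11).
  22: 22 XOR 25 = 15 < 22 — winning move (to 15).
  13: 13 XOR 25 = 20 ≥ 13 — no move.
That gives 3 winning moves.

3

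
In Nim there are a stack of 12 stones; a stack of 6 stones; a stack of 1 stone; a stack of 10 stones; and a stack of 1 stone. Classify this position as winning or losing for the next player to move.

In binary:
  1100  (12)
  0110  (6)
  0001  (1)
  1010  (10)
  0001  (1)
  ----
  0000  (0)
The nim-sum is 0, so this is a P-position: the player to move is in a losing position under optimal play.

Losing position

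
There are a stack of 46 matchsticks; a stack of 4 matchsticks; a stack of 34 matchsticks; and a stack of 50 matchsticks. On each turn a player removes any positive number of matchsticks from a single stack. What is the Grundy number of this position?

58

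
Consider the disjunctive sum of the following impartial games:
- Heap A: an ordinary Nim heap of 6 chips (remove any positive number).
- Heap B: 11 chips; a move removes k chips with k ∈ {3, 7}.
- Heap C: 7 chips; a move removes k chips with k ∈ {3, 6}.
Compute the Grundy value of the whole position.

4

Heap A is a plain Nim heap of size 6, so its Grundy value is 6.
For heap B, compute g(0), g(1), … with moves {3, 7}:
k:     0  1  2  3  4  5  6  7  8  9 10 11
g(k):  0  0  0  1  1  1  0  2  2  1  0  0
So g(11) = 0.
Grundy values for heap C (subtraction set {3, 6}):
k:     0  1  2  3  4  5  6  7
g(k):  0  0  0  1  1  1  2  2
So g(7) = 2.
The value of a disjunctive sum is the nim-sum of the parts.
Combined value = 6 ⊕ 0 ⊕ 2 = 4.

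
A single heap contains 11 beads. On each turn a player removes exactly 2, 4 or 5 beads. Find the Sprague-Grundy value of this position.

2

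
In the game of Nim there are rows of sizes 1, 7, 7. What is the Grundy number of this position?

1

Nim-sum: 1 ^ 7 ^ 7 = 1.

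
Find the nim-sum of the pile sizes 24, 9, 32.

In binary:
  011000  (24)
  001001  (9)
  100000  (32)
  ------
  110001  (49)

49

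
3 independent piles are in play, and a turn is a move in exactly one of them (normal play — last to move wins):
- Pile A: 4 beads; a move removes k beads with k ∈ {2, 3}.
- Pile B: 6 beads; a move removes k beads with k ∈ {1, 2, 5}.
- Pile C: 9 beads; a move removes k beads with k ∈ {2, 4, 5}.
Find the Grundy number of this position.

3

For pile A, compute g(0), g(1), … with moves {2, 3}:
k:     0  1  2  3  4
g(k):  0  0  1  1  2
So g(4) = 2.
For pile B, compute g(0), g(1), … with moves {1, 2, 5}:
k:     0  1  2  3  4  5  6
g(k):  0  1  2  0  1  2  0
So g(6) = 0.
Grundy values for pile C (subtraction set {2, 4, 5}):
k:     0  1  2  3  4  5  6  7  8  9
g(k):  0  0  1  1  2  2  3  0  0  1
So g(9) = 1.
The value of a disjunctive sum is the nim-sum of the parts.
Combined value = 2 ⊕ 0 ⊕ 1 = 3.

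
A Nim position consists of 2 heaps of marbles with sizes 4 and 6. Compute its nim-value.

Compute the nim-sum pairwise:
4 ⊕ 6 = 2

2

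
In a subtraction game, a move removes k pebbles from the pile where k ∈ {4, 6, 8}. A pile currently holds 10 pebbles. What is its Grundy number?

Build the Grundy sequence with g(k) = mex{g(k−s) : s ∈ {4, 6, 8}, s ≤ k}:
g(0) = mex{} = 0
g(1) = mex{} = 0
g(2) = mex{} = 0
g(3) = mex{} = 0
g(4) = mex{0} = 1
g(5) = mex{0} = 1
g(6) = mex{0} = 1
g(7) = mex{0} = 1
g(8) = mex{0,1} = 2
g(9) = mex{0,1} = 2
g(10) = mex{0,1} = 2
So g(10) = 2.

2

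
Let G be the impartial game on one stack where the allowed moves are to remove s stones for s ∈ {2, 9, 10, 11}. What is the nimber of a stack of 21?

0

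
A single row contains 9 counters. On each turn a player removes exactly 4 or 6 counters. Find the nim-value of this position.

Compute g(0), g(1), … for moves {4, 6}:
g(0) = mex{} = 0
g(1) = mex{} = 0
g(2) = mex{} = 0
g(3) = mex{} = 0
g(4) = mex{0} = 1
g(5) = mex{0} = 1
g(6) = mex{0} = 1
g(7) = mex{0} = 1
g(8) = mex{0,1} = 2
g(9) = mex{0,1} = 2
So g(9) = 2.

2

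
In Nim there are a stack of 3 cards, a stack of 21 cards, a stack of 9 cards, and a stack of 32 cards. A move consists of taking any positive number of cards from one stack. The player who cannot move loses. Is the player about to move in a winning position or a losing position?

Winning position

Nim-sum: 3 ^ 21 ^ 9 ^ 32 = 63.
The nim-sum is 63 ≠ 0, so this is an N-position: the player to move can win.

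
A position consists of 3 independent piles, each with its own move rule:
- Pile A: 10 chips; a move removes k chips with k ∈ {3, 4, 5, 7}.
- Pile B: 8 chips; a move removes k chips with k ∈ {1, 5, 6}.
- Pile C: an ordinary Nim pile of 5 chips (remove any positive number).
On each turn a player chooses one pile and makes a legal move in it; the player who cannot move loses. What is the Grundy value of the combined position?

7

For pile A, compute g(0), g(1), … with moves {3, 4, 5, 7}:
g(0) = mex{} = 0
g(1) = mex{} = 0
g(2) = mex{} = 0
g(3) = mex{0} = 1
g(4) = mex{0} = 1
g(5) = mex{0} = 1
g(6) = mex{0,1} = 2
g(7) = mex{0,1} = 2
g(8) = mex{0,1} = 2
g(9) = mex{0,1,2} = 3
g(10) = mex{1,2} = 0
So g(10) = 0.
For pile B, compute g(0), g(1), … with moves {1, 5, 6}:
g(0) = mex{} = 0
g(1) = mex{0} = 1
g(2) = mex{1} = 0
g(3) = mex{0} = 1
g(4) = mex{1} = 0
g(5) = mex{0} = 1
g(6) = mex{0,1} = 2
g(7) = mex{0,1,2} = 3
g(8) = mex{0,1,3} = 2
So g(8) = 2.
Pile C is a plain Nim pile of size 5, so its Grundy value is 5.
The value of a disjunctive sum is the nim-sum of the parts.
Combined value = 0 XOR 2 XOR 5 = 7.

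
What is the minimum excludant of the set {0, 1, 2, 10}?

3

The values 0, 1, 2 are all present; 3 is the first non-negative integer missing from the set.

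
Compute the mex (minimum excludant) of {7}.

0

0 is not in the set, so the mex is 0.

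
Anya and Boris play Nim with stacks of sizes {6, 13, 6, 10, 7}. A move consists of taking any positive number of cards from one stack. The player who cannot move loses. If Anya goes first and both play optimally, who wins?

Write each in binary and XOR column by column:
  0110  (6)
  1101  (13)
  0110  (6)
  1010  (10)
  0111  (7)
  ----
  0000  (0)
The nim-sum is 0, so this is a P-position: the player to move is in a losing position under optimal play; Anya is about to move from it and so loses — Boris wins.

Boris wins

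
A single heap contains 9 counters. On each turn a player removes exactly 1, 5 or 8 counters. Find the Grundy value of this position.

3

Grundy values for subtraction set {1, 5, 8}:
k:     0  1  2  3  4  5  6  7  8  9
g(k):  0  1  0  1  0  1  0  1  2  3
So g(9) = 3.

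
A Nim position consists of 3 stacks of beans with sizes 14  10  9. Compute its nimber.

13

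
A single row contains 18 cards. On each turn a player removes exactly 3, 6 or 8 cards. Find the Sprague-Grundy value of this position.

2

Compute g(0), g(1), … for moves {3, 6, 8}:
k:     0  1  2  3  4  5  6  7  8  9 10 11 12 13 14 15 16 17 18
g(k):  0  0  0  1  1  1  2  2  2  3  3  0  0  0  1  1  1  2  2
So g(18) = 2.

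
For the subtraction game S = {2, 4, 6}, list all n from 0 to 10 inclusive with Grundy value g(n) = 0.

0, 1, 8, 9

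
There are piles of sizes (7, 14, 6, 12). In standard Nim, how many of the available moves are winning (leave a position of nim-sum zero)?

In binary:
  0111  (7)
  1110  (14)
  0110  (6)
  1100  (12)
  ----
  0011  (3)
The overall nim-sum is X = 3. A pile of size p has a winning move iff p XOR X < p (reduce it to p XOR X).
  7: 7 XOR 3 = 4 < 7 — winning move (to 4).
  14: 14 XOR 3 = 13 < 14 — winning move (to 13).
  6: 6 XOR 3 = 5 < 6 — winning move (to 5).
  12: 12 XOR 3 = 15 ≥ 12 — no move.
That gives 3 winning moves.

3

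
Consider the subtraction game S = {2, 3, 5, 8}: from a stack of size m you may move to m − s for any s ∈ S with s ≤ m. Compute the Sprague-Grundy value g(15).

2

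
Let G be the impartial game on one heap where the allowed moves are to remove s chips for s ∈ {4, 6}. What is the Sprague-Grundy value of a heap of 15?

1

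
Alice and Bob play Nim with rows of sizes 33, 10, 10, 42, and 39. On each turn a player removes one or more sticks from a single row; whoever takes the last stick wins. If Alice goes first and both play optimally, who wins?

Compute the nim-sum pairwise:
33 ^ 10 = 43
43 ^ 10 = 33
33 ^ 42 = 11
11 ^ 39 = 44
The nim-sum is 44 ≠ 0, so this is an N-position: the player to move can win; Alice has a winning move.

Alice wins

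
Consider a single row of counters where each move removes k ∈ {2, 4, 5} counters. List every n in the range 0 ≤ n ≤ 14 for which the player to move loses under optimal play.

0, 1, 7, 8, 14

Build the Grundy sequence with g(k) = mex{g(k−s) : s ∈ {2, 4, 5}, s ≤ k}:
k:     0  1  2  3  4  5  6  7  8  9 10 11 12 13 14
g(k):  0  0  1  1  2  2  3  0  0  1  1  2  2  3  0
The P-positions (g = 0) in 0..14 are 0, 1, 7, 8, 14.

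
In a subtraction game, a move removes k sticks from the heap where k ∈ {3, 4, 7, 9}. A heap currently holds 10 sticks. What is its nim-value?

3

Grundy values for subtraction set {3, 4, 7, 9}:
k:     0  1  2  3  4  5  6  7  8  9 10
g(k):  0  0  0  1  1  1  2  2  2  3  3
So g(10) = 3.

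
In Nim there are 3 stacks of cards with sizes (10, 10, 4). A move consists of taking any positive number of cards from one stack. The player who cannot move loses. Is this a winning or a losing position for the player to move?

Compute the nim-sum pairwise:
10 ⊕ 10 = 0
0 ⊕ 4 = 4
The nim-sum is 4 ≠ 0, so this is an N-position: the player to move can win.

Winning position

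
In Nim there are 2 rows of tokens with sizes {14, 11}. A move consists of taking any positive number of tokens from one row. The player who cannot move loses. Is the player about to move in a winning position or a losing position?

Winning position

In binary:
  1110  (14)
  1011  (11)
  ----
  0101  (5)
The nim-sum is 5 ≠ 0, so this is an N-position: the player to move can win.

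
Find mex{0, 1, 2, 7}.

3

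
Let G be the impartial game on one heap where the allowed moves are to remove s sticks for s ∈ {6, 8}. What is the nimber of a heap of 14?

0

Build the Grundy sequence with g(k) = mex{g(k−s) : s ∈ {6, 8}, s ≤ k}:
g(0) = mex{} = 0
g(1) = mex{} = 0
g(2) = mex{} = 0
g(3) = mex{} = 0
g(4) = mex{} = 0
g(5) = mex{} = 0
g(6) = mex{0} = 1
g(7) = mex{0} = 1
g(8) = mex{0} = 1
g(9) = mex{0} = 1
g(10) = mex{0} = 1
g(11) = mex{0} = 1
g(12) = mex{0,1} = 2
g(13) = mex{0,1} = 2
g(14) = mex{1} = 0
So g(14) = 0.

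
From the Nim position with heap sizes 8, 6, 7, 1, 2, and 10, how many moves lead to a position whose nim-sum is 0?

0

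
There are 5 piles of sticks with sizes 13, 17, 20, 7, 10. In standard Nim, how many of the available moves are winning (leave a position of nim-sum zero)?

Compute the nim-sum pairwise:
13 ⊕ 17 = 28
28 ⊕ 20 = 8
8 ⊕ 7 = 15
15 ⊕ 10 = 5
The overall nim-sum is X = 5. A pile of size p has a winning move iff p XOR X < p (reduce it to p XOR X).
  13: 13 XOR 5 = 8 < 13 — winning move (to 8).
  17: 17 XOR 5 = 20 ≥ 17 — no move.
  20: 20 XOR 5 = 17 < 20 — winning move (to 17).
  7: 7 XOR 5 = 2 < 7 — winning move (to 2).
  10: 10 XOR 5 = 15 ≥ 10 — no move.
That gives 3 winning moves.

3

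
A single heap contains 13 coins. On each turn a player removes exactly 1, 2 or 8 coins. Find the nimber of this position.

Build the Grundy sequence with g(k) = mex{g(k−s) : s ∈ {1, 2, 8}, s ≤ k}:
g(0) = mex{} = 0
g(1) = mex{0} = 1
g(2) = mex{0,1} = 2
g(3) = mex{1,2} = 0
g(4) = mex{0,2} = 1
g(5) = mex{0,1} = 2
g(6) = mex{1,2} = 0
g(7) = mex{0,2} = 1
g(8) = mex{0,1} = 2
g(9) = mex{1,2} = 0
g(10) = mex{0,2} = 1
g(11) = mex{0,1} = 2
g(12) = mex{1,2} = 0
g(13) = mex{0,2} = 1
So g(13) = 1.

1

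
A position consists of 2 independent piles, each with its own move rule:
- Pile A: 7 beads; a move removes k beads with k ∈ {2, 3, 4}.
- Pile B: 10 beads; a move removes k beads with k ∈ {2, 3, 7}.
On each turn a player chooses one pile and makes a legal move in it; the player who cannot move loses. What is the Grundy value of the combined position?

For pile A, compute g(0), g(1), … with moves {2, 3, 4}:
g(0) = mex{} = 0
g(1) = mex{} = 0
g(2) = mex{0} = 1
g(3) = mex{0} = 1
g(4) = mex{0,1} = 2
g(5) = mex{0,1} = 2
g(6) = mex{1,2} = 0
g(7) = mex{1,2} = 0
So g(7) = 0.
For pile B, compute g(0), g(1), … with moves {2, 3, 7}:
g(0) = mex{} = 0
g(1) = mex{} = 0
g(2) = mex{0} = 1
g(3) = mex{0} = 1
g(4) = mex{0,1} = 2
g(5) = mex{1} = 0
g(6) = mex{1,2} = 0
g(7) = mex{0,2} = 1
g(8) = mex{0} = 1
g(9) = mex{0,1} = 2
g(10) = mex{1} = 0
So g(10) = 0.
By the Sprague-Grundy theorem, the Grundy value of a sum of independent games is the XOR of the component values.
Combined value = 0 ⊕ 0 = 0.

0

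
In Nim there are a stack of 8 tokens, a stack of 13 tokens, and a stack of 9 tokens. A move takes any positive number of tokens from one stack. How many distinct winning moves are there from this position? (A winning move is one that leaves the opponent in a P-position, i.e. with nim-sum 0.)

3

In binary:
  1000  (8)
  1101  (13)
  1001  (9)
  ----
  1100  (12)
The overall nim-sum is X = 12. A stack of size p has a winning move iff p XOR X < p (reduce it to p XOR X).
  8: 8 XOR 12 = 4 < 8 — winning move (to 4).
  13: 13 XOR 12 = 1 < 13 — winning move (to 1).
  9: 9 XOR 12 = 5 < 9 — winning move (to 5).
That gives 3 winning moves.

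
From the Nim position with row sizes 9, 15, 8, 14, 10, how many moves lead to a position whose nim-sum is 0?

5

Nim-sum: 9 ⊕ 15 ⊕ 8 ⊕ 14 ⊕ 10 = 10.
The overall nim-sum is X = 10. A row of size p has a winning move iff p XOR X < p (reduce it to p XOR X).
  9: 9 XOR 10 = 3 < 9 — winning move (to 3).
  15: 15 XOR 10 = 5 < 15 — winning move (to 5).
  8: 8 XOR 10 = 2 < 8 — winning move (to 2).
  14: 14 XOR 10 = 4 < 14 — winning move (to 4).
  10: 10 XOR 10 = 0 < 10 — winning move (to 0).
That gives 5 winning moves.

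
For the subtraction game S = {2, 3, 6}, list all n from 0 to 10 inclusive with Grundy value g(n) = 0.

0, 1, 5, 9, 10

Grundy values for subtraction set {2, 3, 6}:
g(0) = mex{} = 0
g(1) = mex{} = 0
g(2) = mex{0} = 1
g(3) = mex{0} = 1
g(4) = mex{0,1} = 2
g(5) = mex{1} = 0
g(6) = mex{0,1,2} = 3
g(7) = mex{0,2} = 1
g(8) = mex{0,1,3} = 2
g(9) = mex{1,3} = 0
g(10) = mex{1,2} = 0
The P-positions (g = 0) in 0..10 are 0, 1, 5, 9, 10.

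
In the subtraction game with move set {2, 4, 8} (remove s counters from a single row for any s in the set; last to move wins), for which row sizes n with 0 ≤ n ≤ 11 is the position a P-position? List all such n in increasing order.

Grundy values for subtraction set {2, 4, 8}:
g(0) = mex{} = 0
g(1) = mex{} = 0
g(2) = mex{0} = 1
g(3) = mex{0} = 1
g(4) = mex{0,1} = 2
g(5) = mex{0,1} = 2
g(6) = mex{1,2} = 0
g(7) = mex{1,2} = 0
g(8) = mex{0,2} = 1
g(9) = mex{0,2} = 1
g(10) = mex{0,1} = 2
g(11) = mex{0,1} = 2
The P-positions (g = 0) in 0..11 are 0, 1, 6, 7.

0, 1, 6, 7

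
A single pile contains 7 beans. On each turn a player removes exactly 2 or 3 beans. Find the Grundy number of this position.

1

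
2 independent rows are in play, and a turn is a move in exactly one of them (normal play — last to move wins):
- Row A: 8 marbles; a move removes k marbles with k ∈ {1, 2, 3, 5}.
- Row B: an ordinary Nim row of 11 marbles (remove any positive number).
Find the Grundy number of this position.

Grundy values for row A (subtraction set {1, 2, 3, 5}):
k:     0  1  2  3  4  5  6  7  8
g(k):  0  1  2  3  0  1  2  3  0
So g(8) = 0.
Row B is a plain Nim row of size 11, so its Grundy value is 11.
The value of a disjunctive sum is the nim-sum of the parts.
Combined value = 0 ⊕ 11 = 11.

11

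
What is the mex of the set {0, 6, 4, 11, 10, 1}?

2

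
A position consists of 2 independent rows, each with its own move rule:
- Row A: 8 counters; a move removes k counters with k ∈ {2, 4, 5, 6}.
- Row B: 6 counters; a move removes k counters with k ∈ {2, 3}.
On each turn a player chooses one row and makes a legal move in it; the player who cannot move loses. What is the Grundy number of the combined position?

0

For row A, compute g(0), g(1), … with moves {2, 4, 5, 6}:
k:     0  1  2  3  4  5  6  7  8
g(k):  0  0  1  1  2  2  3  3  0
So g(8) = 0.
For row B, compute g(0), g(1), … with moves {2, 3}:
k:     0  1  2  3  4  5  6
g(k):  0  0  1  1  2  0  0
So g(6) = 0.
The value of a disjunctive sum is the nim-sum of the parts.
Combined value = 0 ⊕ 0 = 0.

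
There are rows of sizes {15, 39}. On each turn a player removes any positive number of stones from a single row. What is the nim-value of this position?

40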